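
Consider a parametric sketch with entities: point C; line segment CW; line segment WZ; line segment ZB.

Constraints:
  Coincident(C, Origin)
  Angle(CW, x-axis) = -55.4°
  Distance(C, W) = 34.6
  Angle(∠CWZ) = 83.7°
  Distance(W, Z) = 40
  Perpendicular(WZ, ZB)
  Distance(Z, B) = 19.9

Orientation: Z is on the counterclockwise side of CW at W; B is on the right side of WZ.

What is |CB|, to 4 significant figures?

65.25

C is at the origin; CW runs at -55.4° with length 34.6, so W = 34.6·(cos -55.4°, sin -55.4°) = (19.65, -28.48). ∠CWZ = 83.7°, so WZ runs at -55.4° + (180° − 83.7°) = 40.90° from the x-axis; with |WZ| = 40.0, Z = W + 40.0·(cos 40.90°, sin 40.90°) = (49.88, -2.291). WZ ⟂ ZB; with |ZB| = 19.9 on the right of WZ, B = Z + 19.9·(0.6547, -0.7559) = (62.91, -17.33). Then |CB| = |B − C| = 65.25.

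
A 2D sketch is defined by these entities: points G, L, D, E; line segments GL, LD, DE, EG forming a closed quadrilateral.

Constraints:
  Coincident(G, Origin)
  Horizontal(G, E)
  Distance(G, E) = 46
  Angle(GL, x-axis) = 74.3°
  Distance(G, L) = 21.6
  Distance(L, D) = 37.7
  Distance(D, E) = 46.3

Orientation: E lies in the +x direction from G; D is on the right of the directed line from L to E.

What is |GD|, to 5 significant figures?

17.027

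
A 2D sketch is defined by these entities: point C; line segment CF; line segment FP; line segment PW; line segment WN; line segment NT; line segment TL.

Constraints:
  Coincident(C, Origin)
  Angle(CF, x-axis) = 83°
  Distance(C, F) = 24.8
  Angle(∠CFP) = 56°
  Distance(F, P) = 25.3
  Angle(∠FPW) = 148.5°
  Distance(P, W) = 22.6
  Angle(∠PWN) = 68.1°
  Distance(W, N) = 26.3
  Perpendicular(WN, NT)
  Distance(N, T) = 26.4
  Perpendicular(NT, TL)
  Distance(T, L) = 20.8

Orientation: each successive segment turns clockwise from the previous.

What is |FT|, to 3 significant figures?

9.96

C is at the origin; CF runs at 83.0° with length 24.8, so F = (3.02, 24.6). ∠CFP = 56.0° gives FP at -41.0° from the x-axis; with |FP| = 25.3, P = (22.1, 8.02). ∠FPW = 148.5° gives PW at -72.5° from the x-axis; with |PW| = 22.6, W = (28.9, -13.5). ∠PWN = 68.1° gives WN at 176° from the x-axis; with |WN| = 26.3, N = (2.69, -11.5). The perpendicularity gives NT at right angles to WN, so NT runs at 85.6°; with |NT| = 26.4, T = (4.72, 14.8). Then |FT| = |T − F| = 9.96.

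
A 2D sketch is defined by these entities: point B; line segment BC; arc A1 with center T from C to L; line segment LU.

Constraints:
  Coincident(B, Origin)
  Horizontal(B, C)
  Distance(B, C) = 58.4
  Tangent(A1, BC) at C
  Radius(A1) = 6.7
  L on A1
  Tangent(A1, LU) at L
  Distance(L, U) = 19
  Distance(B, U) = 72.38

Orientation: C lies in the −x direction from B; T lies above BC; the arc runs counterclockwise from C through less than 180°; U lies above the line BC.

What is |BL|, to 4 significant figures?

55.21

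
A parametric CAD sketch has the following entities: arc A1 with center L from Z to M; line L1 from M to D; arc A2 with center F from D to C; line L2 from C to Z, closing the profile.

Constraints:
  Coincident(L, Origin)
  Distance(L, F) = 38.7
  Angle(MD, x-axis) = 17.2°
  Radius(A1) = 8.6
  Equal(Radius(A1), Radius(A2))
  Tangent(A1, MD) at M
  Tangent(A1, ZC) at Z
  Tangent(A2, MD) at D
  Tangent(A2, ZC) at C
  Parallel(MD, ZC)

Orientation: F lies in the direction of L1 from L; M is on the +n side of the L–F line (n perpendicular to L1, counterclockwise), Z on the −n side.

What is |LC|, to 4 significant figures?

39.64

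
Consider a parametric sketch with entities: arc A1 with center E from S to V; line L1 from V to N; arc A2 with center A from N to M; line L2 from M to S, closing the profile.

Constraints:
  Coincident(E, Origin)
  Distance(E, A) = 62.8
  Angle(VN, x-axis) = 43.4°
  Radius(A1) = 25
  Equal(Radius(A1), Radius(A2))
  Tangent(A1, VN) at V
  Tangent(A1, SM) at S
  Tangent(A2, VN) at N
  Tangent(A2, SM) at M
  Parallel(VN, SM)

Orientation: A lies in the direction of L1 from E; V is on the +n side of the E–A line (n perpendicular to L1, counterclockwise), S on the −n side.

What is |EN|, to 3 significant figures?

67.6

The slot axis is L1's direction at 43.4°, so u = (cos 43.4°, sin 43.4°) = (0.727, 0.687) and n = (−sin 43.4°, cos 43.4°) = (-0.687, 0.727). E is at the origin and A lies 62.8 along u from E, so A = 62.8·u = (45.6, 43.1). Tangency of A1 to both parallel lines with radius 25.0 puts V and S at E ± 25.0·n: V = (-17.2, 18.2), S = (17.2, -18.2). Equal radii place N and M the same way about A: N = A + 25.0·n = (28.5, 61.3), M = A − 25.0·n = (62.8, 25.0). Then |EN| = |N − E| = 67.6.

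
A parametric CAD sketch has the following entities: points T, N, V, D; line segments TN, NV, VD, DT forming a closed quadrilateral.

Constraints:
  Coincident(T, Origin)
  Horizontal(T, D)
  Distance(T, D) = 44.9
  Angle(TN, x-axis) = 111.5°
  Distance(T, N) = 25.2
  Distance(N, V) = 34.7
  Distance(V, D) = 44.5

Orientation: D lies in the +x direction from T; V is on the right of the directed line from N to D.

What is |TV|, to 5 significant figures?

9.6779

T is at the origin; T and D share the same y with |TD| = 44.9 and D in +x, so D = (44.9, 0). TN runs at 111.5° with |TN| = 25.2, so N = (-9.2358, 23.447). V is determined by |NV| = 34.7 and |VD| = 44.5 together: it lies at the intersection of circle(N, 34.7) and circle(D, 44.5). With |ND| = 58.995, the foot of the radical line on ND is 22.919 from N and the perpendicular offset is √(34.7² − 22.919²) = 26.054. Taking the right-of-ND solution: V = (1.4412, -9.5700).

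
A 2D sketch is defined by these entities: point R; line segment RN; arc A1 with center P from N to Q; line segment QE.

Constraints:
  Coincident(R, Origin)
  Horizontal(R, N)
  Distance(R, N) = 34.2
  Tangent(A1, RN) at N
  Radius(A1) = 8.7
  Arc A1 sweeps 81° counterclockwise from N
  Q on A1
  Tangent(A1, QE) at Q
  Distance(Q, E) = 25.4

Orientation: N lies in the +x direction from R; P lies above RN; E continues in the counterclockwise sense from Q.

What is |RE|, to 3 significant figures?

56.9

On A1, N sits at bearing -90° from P; an 81° counterclockwise sweep puts Q at bearing -9°, so Q = P + 8.7·(cos -9°, sin -9°) = (42.8, 7.34). Since A1 is tangent to QE there, PQ ⟂ QE, so QE runs along (−sin -9°, cos -9°); with |QE| = 25.4, E = (46.8, 32.4). Then |RE| = |E − R| = 56.9.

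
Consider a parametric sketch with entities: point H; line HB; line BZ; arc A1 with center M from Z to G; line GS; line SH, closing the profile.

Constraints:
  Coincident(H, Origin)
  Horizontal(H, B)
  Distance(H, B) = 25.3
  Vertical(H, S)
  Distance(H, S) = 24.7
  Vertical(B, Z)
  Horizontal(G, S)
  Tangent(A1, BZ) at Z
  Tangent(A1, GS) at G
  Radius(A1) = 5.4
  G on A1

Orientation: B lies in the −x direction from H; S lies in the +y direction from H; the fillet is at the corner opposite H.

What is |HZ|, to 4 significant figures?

31.82

The virtual corner opposite H is at (-25.30, 24.70). The tangent condition forces MZ to be normal to BZ and since A1 is tangent to GS there, MG ⟂ GS, with radius 5.4, so the center M sits 5.4 in from both sides at M = (-19.90, 19.30). That places the tangent points at Z = (-25.30, 19.30) on BZ and G = (-19.90, 24.70) on GS. Then |HZ| = |Z − H| = 31.82.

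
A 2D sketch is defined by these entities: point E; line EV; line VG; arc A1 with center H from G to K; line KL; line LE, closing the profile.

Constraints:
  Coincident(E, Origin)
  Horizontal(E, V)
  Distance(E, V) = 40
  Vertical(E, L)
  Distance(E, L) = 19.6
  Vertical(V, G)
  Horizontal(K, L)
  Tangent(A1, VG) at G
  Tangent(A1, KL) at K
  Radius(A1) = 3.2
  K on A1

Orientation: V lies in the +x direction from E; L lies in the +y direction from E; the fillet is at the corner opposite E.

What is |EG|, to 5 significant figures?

43.231

The virtual corner opposite E is at (40.000, 19.600). Since A1 is tangent to VG there, HG ⟂ VG and A1 meets KL tangentially, so HK is at right angles to KL, with radius 3.2, so the center H sits 3.2 in from both sides at H = (36.800, 16.400). That places the tangent points at G = (40.000, 16.400) on VG and K = (36.800, 19.600) on KL. Then |EG| = |G − E| = 43.231.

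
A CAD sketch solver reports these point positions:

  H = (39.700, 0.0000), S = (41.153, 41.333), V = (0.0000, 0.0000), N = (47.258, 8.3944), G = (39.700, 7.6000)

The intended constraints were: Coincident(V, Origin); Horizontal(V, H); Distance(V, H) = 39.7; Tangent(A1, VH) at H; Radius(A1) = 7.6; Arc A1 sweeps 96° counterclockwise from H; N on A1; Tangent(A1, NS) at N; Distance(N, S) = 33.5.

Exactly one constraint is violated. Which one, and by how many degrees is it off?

Tangent(A1, NS) at N — off by 4.50°.

V = (0.00, 0.00) ✓; V.y = 0.00, H.y = 0.00 ✓; |VH| = 39.70 ✓; ∠(GH, HV) = 90.00° ✓; |GH| = 7.600 ✓; bearing(G→N) − bearing(G→H) = 96.00° ✓; |GN| = 7.600 ✓; ∠(GN, NS) = 85.50° ✗; |NS| = 33.50 ✓.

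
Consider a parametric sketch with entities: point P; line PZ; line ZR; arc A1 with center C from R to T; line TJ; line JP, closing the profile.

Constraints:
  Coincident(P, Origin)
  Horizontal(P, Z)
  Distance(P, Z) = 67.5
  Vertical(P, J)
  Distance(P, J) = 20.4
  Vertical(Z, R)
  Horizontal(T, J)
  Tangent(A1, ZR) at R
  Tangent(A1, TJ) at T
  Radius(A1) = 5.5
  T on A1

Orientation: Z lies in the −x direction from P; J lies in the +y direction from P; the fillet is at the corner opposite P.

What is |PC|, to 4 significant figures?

63.77

P is at the origin; P and Z share the same y with |PZ| = 67.5 and Z on the −x side, so Z = (-67.50, 0.000). P and J share the same x with |PJ| = 20.4 and J on the +y side, so J = (0.000, 20.40). The virtual corner opposite P is at (-67.50, 20.40). A1 meets ZR tangentially, so CR is at right angles to ZR and the tangent condition forces CT to be normal to TJ, with radius 5.5, so the center C sits 5.5 in from both sides at C = (-62.00, 14.90). Then |PC| = |C − P| = 63.77.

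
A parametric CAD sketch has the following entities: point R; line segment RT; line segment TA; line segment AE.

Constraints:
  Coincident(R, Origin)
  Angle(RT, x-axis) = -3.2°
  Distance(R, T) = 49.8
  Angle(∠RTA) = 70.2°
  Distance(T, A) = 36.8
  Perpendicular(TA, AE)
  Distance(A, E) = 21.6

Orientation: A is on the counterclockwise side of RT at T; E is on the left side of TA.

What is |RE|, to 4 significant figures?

32.17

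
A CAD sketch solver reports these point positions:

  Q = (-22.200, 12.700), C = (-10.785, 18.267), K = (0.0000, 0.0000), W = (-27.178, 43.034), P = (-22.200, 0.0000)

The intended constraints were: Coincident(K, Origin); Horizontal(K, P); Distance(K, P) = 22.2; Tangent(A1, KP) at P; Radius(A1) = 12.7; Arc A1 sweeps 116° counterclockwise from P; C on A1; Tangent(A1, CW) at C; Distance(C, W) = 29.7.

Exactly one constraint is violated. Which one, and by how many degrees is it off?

Tangent(A1, CW) at C — off by 7.50°.

K = (0.00, 0.00) ✓; K.y = 0.00, P.y = 0.00 ✓; |KP| = 22.20 ✓; ∠(QP, PK) = 90.00° ✓; |QP| = 12.70 ✓; bearing(Q→C) − bearing(Q→P) = 116.0° ✓; |QC| = 12.70 ✓; ∠(QC, CW) = 82.50° ✗; |CW| = 29.70 ✓.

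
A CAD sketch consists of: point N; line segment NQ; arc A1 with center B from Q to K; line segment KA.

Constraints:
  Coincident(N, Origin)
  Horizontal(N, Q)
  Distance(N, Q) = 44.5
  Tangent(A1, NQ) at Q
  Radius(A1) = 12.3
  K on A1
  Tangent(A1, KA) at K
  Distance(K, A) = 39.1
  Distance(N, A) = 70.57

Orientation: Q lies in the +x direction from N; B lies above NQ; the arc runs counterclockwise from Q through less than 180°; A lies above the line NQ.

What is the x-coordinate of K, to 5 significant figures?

56.385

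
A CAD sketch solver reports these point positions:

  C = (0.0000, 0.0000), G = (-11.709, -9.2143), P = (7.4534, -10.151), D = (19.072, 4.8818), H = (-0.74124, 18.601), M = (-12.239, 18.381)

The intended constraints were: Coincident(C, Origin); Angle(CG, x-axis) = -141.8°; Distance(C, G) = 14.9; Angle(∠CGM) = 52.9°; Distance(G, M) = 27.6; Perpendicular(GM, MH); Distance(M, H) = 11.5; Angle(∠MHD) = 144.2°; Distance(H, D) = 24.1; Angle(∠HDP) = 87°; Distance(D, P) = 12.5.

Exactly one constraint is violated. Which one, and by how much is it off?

Distance(D, P) = 12.5 — off by 6.50.

C = (0.00, 0.00) ✓; CG at -141.8° ✓; |CG| = 14.90 ✓; ∠CGM = 52.90° ✓; |GM| = 27.60 ✓; ∠(GM, MH) = 90.00° ✓; |MH| = 11.50 ✓; ∠MHD = 144.2° ✓; |HD| = 24.10 ✓; ∠HDP = 87.00° ✓; |DP| = 19.00 ✗.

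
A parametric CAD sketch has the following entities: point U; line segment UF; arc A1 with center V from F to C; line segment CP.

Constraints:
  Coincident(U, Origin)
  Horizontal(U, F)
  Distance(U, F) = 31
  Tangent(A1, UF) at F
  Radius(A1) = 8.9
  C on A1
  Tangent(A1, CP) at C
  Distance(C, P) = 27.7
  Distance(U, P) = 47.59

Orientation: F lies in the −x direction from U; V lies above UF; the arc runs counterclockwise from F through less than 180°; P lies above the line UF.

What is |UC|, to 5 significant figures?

24.888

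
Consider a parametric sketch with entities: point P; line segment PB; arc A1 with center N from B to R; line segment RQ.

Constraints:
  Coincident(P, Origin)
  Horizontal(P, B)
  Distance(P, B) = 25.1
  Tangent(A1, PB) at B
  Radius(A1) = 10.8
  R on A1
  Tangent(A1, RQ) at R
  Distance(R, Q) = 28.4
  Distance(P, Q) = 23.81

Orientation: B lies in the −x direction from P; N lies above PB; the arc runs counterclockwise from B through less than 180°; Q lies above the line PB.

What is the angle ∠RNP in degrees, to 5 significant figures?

20.802°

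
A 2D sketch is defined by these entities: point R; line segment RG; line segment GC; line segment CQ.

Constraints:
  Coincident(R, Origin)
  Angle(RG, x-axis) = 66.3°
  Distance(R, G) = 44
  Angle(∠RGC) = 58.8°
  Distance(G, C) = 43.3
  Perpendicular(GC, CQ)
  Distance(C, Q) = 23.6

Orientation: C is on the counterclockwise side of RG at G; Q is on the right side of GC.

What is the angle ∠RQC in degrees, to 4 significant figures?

18.51°

R is at the origin; RG runs at 66.3° with length 44.0, so G = 44.0·(cos 66.3°, sin 66.3°) = (17.69, 40.29). ∠RGC = 58.8°, so GC runs at 66.3° + (180° − 58.8°) = 187.5° from the x-axis; with |GC| = 43.3, C = G + 43.3·(cos 187.5°, sin 187.5°) = (-25.24, 34.64). The perpendicularity gives CQ at right angles to GC; with |CQ| = 23.6 on the right of GC, Q = C + 23.6·(-0.1305, 0.9914) = (-28.32, 58.04). Then cos ∠RQC = QR·QC / (|QR||QC|), giving 18.51°.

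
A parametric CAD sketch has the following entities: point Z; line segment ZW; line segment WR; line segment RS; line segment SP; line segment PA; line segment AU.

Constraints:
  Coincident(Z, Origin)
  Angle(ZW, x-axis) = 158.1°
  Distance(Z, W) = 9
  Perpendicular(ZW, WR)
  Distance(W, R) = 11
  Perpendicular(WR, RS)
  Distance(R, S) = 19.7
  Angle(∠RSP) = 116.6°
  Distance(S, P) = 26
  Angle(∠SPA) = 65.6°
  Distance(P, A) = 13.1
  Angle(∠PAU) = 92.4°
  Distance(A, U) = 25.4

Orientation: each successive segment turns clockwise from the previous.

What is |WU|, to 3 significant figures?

20.5

Z is at the origin; ZW runs at 158.1° with length 9.0, so W = (-8.35, 3.36). ZW is perpendicular to WR, so WR runs at 68.1°; with |WR| = 11.0, R = (-4.25, 13.6). WR ⟂ RS, so RS runs at -21.9°; with |RS| = 19.7, S = (14.0, 6.22). ∠RSP = 116.6° gives SP at -85.3° from the x-axis; with |SP| = 26.0, P = (16.2, -19.7). ∠SPA = 65.6° gives PA at 160° from the x-axis; with |PA| = 13.1, A = (3.83, -15.3). ∠PAU = 92.4° gives AU at 72.7° from the x-axis; with |AU| = 25.4, U = (11.4, 8.97). Then |WU| = |U − W| = 20.5.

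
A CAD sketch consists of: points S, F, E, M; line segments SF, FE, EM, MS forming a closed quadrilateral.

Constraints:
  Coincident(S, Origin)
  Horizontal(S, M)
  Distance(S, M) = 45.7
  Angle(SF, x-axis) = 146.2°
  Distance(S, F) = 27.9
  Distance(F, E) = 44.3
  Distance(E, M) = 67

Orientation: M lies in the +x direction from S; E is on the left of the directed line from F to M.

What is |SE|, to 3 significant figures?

51.5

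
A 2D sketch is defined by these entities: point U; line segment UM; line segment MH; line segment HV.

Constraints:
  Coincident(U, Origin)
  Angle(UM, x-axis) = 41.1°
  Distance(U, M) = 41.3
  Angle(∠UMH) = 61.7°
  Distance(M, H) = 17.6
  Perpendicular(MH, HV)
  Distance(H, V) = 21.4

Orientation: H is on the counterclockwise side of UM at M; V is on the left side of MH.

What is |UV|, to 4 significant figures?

15.09

U is at the origin; UM runs at 41.1° with length 41.3, so M = 41.3·(cos 41.1°, sin 41.1°) = (31.12, 27.15). ∠UMH = 61.7°, so MH runs at 41.1° + (180° − 61.7°) = 159.4° from the x-axis; with |MH| = 17.6, H = M + 17.6·(cos 159.4°, sin 159.4°) = (14.65, 33.34). MH ⟂ HV; with |HV| = 21.4 on the left of MH, V = H + 21.4·(-0.3518, -0.9361) = (7.118, 13.31). Then |UV| = |V − U| = 15.09.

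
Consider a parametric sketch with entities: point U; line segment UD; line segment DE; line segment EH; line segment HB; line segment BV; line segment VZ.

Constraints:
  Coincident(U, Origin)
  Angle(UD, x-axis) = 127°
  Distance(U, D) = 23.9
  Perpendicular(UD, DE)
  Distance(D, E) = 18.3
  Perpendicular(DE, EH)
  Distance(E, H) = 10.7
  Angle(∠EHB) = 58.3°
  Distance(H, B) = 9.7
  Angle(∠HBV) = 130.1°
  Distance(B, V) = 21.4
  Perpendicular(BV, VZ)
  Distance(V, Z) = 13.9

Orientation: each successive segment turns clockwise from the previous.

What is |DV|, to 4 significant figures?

17.04

∠EHB = 58.3° gives HB at -174.7° from the x-axis; with |HB| = 9.7, B = (-2.987, 20.66). ∠HBV = 130.1° gives BV at 135.4° from the x-axis; with |BV| = 21.4, V = (-18.22, 35.69). Then |DV| = |V − D| = 17.04.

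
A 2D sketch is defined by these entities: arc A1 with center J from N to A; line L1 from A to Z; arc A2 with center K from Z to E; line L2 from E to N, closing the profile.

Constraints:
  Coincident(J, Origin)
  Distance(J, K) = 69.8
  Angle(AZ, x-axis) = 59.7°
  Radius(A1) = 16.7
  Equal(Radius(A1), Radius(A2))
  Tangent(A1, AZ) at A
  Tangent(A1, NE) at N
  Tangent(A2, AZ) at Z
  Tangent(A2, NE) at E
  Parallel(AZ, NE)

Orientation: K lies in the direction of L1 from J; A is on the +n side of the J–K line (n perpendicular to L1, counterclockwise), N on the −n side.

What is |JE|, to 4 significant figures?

71.77

The slot axis is L1's direction at 59.7°, so u = (cos 59.7°, sin 59.7°) = (0.5045, 0.8634) and n = (−sin 59.7°, cos 59.7°) = (-0.8634, 0.5045). J is at the origin and K lies 69.8 along u from J, so K = 69.8·u = (35.22, 60.27). Tangency of A1 to both parallel lines with radius 16.7 puts A and N at J ± 16.7·n: A = (-14.42, 8.426), N = (14.42, -8.426). Equal radii place Z and E the same way about K: Z = K + 16.7·n = (20.80, 68.69), E = K − 16.7·n = (49.63, 51.84). Then |JE| = |E − J| = 71.77.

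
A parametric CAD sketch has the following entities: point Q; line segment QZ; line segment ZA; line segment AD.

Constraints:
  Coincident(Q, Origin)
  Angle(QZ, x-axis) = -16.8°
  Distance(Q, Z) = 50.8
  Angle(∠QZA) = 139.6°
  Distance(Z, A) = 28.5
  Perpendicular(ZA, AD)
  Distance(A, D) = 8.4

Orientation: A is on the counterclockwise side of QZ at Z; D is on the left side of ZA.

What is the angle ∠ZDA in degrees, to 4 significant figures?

73.58°

∠QZA = 139.6°, so ZA runs at -16.8° + (180° − 139.6°) = 23.60° from the x-axis; with |ZA| = 28.5, A = Z + 28.5·(cos 23.60°, sin 23.60°) = (74.75, -3.273). The perpendicularity gives AD at right angles to ZA; with |AD| = 8.4 on the left of ZA, D = A + 8.4·(-0.4003, 0.9164) = (71.39, 4.425). Then cos ∠ZDA = DZ·DA / (|DZ||DA|), giving 73.58°.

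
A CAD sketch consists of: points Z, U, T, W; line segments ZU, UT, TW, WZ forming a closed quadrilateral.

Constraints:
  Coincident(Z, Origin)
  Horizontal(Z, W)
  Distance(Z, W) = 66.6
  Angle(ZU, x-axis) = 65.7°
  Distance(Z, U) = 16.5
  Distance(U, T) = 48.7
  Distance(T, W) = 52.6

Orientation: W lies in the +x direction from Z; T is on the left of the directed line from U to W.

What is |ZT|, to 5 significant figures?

64.091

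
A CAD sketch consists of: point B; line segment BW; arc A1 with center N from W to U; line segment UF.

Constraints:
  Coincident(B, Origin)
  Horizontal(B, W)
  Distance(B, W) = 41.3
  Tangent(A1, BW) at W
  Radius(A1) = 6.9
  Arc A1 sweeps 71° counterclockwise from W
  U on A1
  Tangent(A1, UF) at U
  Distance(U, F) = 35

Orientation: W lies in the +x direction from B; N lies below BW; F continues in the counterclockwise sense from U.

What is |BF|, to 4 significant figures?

44.40

B is at the origin; B and W share the same y with |BW| = 41.3 and W on the +x side, so W = (41.30, 0.000). The tangent condition forces NW to be normal to BW, so N = W + (0, -6.9) = (41.30, -6.900). On A1, W sits at bearing 90° from N; a 71° counterclockwise sweep puts U at bearing 161°, so U = N + 6.9·(cos 161°, sin 161°) = (34.78, -4.654). A1 meets UF tangentially, so NU is at right angles to UF, so UF runs along (−sin 161°, cos 161°); with |UF| = 35.0, F = (23.38, -37.75). Then |BF| = |F − B| = 44.40.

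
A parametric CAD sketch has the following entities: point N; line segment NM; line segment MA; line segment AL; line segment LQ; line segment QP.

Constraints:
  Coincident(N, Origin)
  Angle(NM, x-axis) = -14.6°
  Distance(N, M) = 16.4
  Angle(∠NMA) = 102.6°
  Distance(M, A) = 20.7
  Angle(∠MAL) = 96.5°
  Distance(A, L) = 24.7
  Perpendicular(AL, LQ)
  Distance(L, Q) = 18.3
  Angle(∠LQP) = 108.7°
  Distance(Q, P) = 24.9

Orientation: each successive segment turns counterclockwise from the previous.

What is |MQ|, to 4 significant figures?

27.14

N is at the origin; NM runs at -14.6° with length 16.4, so M = (15.87, -4.134). ∠NMA = 102.6° gives MA at 62.80° from the x-axis; with |MA| = 20.7, A = (25.33, 14.28). ∠MAL = 96.5° gives AL at 146.3° from the x-axis; with |AL| = 24.7, L = (4.783, 27.98). The perpendicularity gives LQ at right angles to AL, so LQ runs at -123.7°; with |LQ| = 18.3, Q = (-5.371, 12.76). Then |MQ| = |Q − M| = 27.14.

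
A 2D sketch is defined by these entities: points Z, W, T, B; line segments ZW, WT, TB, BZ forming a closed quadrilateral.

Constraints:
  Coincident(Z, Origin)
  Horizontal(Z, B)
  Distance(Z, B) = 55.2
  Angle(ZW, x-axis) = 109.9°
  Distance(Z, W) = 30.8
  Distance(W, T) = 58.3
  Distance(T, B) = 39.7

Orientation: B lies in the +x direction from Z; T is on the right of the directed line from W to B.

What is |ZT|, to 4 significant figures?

29.07

Z is at the origin; Z and B share the same y with |ZB| = 55.2 and B in +x, so B = (55.2, 0). ZW runs at 109.9° with |ZW| = 30.8, so W = (-10.48, 28.96). T is determined by |WT| = 58.3 and |TB| = 39.7 together: it lies at the intersection of circle(W, 58.3) and circle(B, 39.7). With |WB| = 71.78, the foot of the radical line on WB is 48.59 from W and the perpendicular offset is √(58.3² − 48.59²) = 32.22. Taking the right-of-WB solution: T = (20.98, -20.12).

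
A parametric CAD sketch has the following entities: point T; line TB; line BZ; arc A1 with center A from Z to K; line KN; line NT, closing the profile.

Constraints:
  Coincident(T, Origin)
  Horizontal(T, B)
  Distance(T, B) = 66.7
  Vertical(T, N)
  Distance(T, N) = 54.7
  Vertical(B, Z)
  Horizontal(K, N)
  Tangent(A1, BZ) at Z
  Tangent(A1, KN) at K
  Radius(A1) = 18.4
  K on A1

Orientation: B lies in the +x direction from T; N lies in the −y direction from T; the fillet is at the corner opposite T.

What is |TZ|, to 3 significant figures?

75.9

T is at the origin; T and B share the same y with |TB| = 66.7 and B on the +x side, so B = (66.7, 0.00). T and N share the same x with |TN| = 54.7 and N on the −y side, so N = (0.00, -54.7). The virtual corner opposite T is at (66.7, -54.7). The tangent condition forces AZ to be normal to BZ and the tangent condition forces AK to be normal to KN, with radius 18.4, so the center A sits 18.4 in from both sides at A = (48.3, -36.3). That places the tangent points at Z = (66.7, -36.3) on BZ and K = (48.3, -54.7) on KN. Then |TZ| = |Z − T| = 75.9.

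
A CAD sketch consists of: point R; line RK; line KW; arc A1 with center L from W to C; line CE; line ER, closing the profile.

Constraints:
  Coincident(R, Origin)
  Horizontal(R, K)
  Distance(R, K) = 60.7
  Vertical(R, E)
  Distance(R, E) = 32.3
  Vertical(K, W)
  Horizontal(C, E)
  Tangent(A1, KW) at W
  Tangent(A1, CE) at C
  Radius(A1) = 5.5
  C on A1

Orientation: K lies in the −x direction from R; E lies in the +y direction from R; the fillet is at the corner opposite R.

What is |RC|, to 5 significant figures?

63.956

R is at the origin; RK is horizontal with |RK| = 60.7 and K on the −x side, so K = (-60.700, 0.0000). RE is vertical with |RE| = 32.3 and E on the +y side, so E = (0.0000, 32.300). The virtual corner opposite R is at (-60.700, 32.300). A1 meets KW tangentially, so LW is at right angles to KW and A1 meets CE tangentially, so LC is at right angles to CE, with radius 5.5, so the center L sits 5.5 in from both sides at L = (-55.200, 26.800). That places the tangent points at W = (-60.700, 26.800) on KW and C = (-55.200, 32.300) on CE. Then |RC| = |C − R| = 63.956.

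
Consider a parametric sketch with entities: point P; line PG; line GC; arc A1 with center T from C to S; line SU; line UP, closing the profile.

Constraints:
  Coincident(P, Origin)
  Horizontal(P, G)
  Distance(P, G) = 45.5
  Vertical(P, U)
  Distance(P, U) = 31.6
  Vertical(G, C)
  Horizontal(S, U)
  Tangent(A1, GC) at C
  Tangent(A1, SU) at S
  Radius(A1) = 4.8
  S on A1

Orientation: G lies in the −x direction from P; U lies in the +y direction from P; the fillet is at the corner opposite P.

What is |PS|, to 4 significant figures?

51.53

The virtual corner opposite P is at (-45.50, 31.60). The tangent condition forces TC to be normal to GC and tangency of A1 to SU means the radius TS is perpendicular to SU, with radius 4.8, so the center T sits 4.8 in from both sides at T = (-40.70, 26.80). That places the tangent points at C = (-45.50, 26.80) on GC and S = (-40.70, 31.60) on SU. Then |PS| = |S − P| = 51.53.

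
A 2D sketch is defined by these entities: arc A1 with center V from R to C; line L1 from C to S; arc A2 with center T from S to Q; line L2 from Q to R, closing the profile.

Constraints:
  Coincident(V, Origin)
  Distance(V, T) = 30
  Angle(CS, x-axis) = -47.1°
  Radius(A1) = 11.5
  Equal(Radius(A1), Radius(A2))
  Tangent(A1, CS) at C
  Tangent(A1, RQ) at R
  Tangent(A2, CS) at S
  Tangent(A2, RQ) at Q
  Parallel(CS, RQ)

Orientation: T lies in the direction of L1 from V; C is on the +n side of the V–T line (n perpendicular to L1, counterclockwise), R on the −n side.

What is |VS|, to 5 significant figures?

32.129

The slot axis is L1's direction at -47.1°, so u = (cos -47.1°, sin -47.1°) = (0.68072, -0.73254) and n = (−sin -47.1°, cos -47.1°) = (0.73254, 0.68072). V is at the origin and T lies 30.0 along u from V, so T = 30.0·u = (20.422, -21.976). Tangency of A1 to both parallel lines with radius 11.5 puts C and R at V ± 11.5·n: C = (8.4242, 7.8283), R = (-8.4242, -7.8283). Equal radii place S and Q the same way about T: S = T + 11.5·n = (28.846, -14.148), Q = T − 11.5·n = (11.997, -29.805). Then |VS| = |S − V| = 32.129.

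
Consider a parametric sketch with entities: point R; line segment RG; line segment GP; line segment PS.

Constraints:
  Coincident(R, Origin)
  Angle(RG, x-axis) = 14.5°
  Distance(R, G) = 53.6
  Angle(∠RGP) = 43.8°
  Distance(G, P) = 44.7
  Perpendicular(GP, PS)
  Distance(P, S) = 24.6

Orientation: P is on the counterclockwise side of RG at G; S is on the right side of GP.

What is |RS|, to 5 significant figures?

61.991

R is at the origin; RG runs at 14.5° with length 53.6, so G = 53.6·(cos 14.5°, sin 14.5°) = (51.893, 13.420). ∠RGP = 43.8°, so GP runs at 14.5° + (180° − 43.8°) = 150.70° from the x-axis; with |GP| = 44.7, P = G + 44.7·(cos 150.70°, sin 150.70°) = (12.911, 35.296). GP ⟂ PS; with |PS| = 24.6 on the right of GP, S = P + 24.6·(0.48938, 0.87207) = (24.950, 56.749). Then |RS| = |S − R| = 61.991.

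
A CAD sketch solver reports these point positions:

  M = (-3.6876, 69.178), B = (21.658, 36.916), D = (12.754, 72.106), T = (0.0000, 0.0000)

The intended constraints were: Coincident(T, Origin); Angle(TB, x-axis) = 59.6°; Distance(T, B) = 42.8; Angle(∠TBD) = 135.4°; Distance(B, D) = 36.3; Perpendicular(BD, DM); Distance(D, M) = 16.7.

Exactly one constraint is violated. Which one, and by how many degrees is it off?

Perpendicular(BD, DM) — off by 4.10°.

T = (0.00, 0.00) ✓; TB at 59.60° ✓; |TB| = 42.80 ✓; ∠TBD = 135.4° ✓; |BD| = 36.30 ✓; ∠(BD, DM) = 85.90° ✗; |DM| = 16.70 ✓.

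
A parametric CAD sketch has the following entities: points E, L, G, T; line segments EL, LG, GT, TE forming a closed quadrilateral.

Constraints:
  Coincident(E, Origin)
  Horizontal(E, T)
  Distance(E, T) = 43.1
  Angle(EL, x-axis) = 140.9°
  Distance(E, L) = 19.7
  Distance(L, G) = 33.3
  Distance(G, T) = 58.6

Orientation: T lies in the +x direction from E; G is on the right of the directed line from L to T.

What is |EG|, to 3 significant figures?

23.8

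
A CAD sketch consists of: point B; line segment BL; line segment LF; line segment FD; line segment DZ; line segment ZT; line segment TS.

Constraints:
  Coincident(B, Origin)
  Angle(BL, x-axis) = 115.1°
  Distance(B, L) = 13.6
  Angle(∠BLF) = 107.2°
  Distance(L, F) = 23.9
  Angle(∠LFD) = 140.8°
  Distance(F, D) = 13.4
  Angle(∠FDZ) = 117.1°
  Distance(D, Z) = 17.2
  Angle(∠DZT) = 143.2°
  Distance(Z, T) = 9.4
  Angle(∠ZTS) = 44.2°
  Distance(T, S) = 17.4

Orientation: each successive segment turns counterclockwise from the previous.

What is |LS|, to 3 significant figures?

28.7

∠DZT = 143.2° gives ZT at -33.2° from the x-axis; with |ZT| = 9.4, T = (-24.8, -22.1). ∠ZTS = 44.2° gives TS at 103° from the x-axis; with |TS| = 17.4, S = (-28.6, -5.11). Then |LS| = |S − L| = 28.7.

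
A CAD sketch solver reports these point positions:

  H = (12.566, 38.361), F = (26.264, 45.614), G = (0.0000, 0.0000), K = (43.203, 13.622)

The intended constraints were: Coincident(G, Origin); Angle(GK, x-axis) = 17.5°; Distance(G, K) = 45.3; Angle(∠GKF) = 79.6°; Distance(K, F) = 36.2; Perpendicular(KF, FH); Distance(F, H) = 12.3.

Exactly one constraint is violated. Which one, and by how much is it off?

Distance(F, H) = 12.3 — off by 3.20.

G = (0.00, 0.00) ✓; GK at 17.50° ✓; |GK| = 45.30 ✓; ∠GKF = 79.60° ✓; |KF| = 36.20 ✓; ∠(KF, FH) = 90.00° ✓; |FH| = 15.50 ✗.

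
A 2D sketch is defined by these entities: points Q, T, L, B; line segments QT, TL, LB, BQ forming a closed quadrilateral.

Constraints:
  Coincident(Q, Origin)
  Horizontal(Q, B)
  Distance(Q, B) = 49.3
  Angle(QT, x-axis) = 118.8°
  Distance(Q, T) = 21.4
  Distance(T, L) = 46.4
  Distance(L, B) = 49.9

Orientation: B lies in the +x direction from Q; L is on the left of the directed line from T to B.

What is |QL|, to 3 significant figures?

53.0

Checks: |TL| = 46.40 ✓; |LB| = 49.90 ✓.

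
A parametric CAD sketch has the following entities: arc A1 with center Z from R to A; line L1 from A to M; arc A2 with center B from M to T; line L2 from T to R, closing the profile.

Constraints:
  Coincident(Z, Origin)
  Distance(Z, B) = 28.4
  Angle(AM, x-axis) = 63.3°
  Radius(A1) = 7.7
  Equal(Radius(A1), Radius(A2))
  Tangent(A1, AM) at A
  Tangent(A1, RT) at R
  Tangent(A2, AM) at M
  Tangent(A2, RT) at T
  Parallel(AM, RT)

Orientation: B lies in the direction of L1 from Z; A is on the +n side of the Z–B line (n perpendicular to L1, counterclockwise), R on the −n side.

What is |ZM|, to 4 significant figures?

29.43

The slot axis is L1's direction at 63.3°, so u = (cos 63.3°, sin 63.3°) = (0.4493, 0.8934) and n = (−sin 63.3°, cos 63.3°) = (-0.8934, 0.4493). Z is at the origin and B lies 28.4 along u from Z, so B = 28.4·u = (12.76, 25.37). Tangency of A1 to both parallel lines with radius 7.7 puts A and R at Z ± 7.7·n: A = (-6.879, 3.460), R = (6.879, -3.460). Equal radii place M and T the same way about B: M = B + 7.7·n = (5.882, 28.83), T = B − 7.7·n = (19.64, 21.91). Then |ZM| = |M − Z| = 29.43.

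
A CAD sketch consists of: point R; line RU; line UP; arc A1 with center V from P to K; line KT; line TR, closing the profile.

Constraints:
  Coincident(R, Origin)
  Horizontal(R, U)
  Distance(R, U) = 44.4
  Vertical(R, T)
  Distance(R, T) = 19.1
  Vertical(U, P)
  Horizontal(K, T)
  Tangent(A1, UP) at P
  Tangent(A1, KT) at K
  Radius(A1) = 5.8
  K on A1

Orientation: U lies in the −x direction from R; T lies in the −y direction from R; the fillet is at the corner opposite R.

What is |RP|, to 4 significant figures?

46.35

R is at the origin; R and U share the same y with |RU| = 44.4 and U on the −x side, so U = (-44.40, 0.000). R and T share the same x with |RT| = 19.1 and T on the −y side, so T = (0.000, -19.10). The virtual corner opposite R is at (-44.40, -19.10). Since A1 is tangent to UP there, VP ⟂ UP and tangency of A1 to KT means the radius VK is perpendicular to KT, with radius 5.8, so the center V sits 5.8 in from both sides at V = (-38.60, -13.30). That places the tangent points at P = (-44.40, -13.30) on UP and K = (-38.60, -19.10) on KT. Then |RP| = |P − R| = 46.35.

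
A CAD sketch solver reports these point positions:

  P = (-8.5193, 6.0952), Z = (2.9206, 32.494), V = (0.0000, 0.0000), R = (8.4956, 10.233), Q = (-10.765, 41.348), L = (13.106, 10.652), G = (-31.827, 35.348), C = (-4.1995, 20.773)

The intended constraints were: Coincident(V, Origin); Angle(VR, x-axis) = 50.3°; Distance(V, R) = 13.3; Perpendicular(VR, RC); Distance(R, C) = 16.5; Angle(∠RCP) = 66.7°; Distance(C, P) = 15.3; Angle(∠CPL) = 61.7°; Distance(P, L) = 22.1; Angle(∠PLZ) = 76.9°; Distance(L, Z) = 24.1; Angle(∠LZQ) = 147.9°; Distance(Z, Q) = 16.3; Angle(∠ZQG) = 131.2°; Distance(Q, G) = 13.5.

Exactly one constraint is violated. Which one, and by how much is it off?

Distance(Q, G) = 13.5 — off by 8.40.

V = (0.00, 0.00) ✓; VR at 50.30° ✓; |VR| = 13.30 ✓; ∠(VR, RC) = 90.00° ✓; |RC| = 16.50 ✓; ∠RCP = 66.70° ✓; |CP| = 15.30 ✓; ∠CPL = 61.70° ✓; |PL| = 22.10 ✓; ∠PLZ = 76.90° ✓; |LZ| = 24.10 ✓; ∠LZQ = 147.9° ✓; |ZQ| = 16.30 ✓; ∠ZQG = 131.2° ✓; |QG| = 21.90 ✗.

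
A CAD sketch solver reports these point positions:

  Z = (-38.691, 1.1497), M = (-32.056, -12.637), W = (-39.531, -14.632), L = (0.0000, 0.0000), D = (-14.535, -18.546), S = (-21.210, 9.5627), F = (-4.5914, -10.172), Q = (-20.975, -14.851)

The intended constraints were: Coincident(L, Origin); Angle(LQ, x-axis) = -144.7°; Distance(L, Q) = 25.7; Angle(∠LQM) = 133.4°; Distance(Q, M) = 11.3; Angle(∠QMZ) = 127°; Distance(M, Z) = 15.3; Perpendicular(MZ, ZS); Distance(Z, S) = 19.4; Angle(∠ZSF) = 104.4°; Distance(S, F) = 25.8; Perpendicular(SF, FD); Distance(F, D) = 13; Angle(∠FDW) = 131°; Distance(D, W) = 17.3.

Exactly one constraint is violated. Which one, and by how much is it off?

Distance(D, W) = 17.3 — off by 8.00.

L = (0.00, 0.00) ✓; LQ at -144.7° ✓; |LQ| = 25.70 ✓; ∠LQM = 133.4° ✓; |QM| = 11.30 ✓; ∠QMZ = 127.0° ✓; |MZ| = 15.30 ✓; ∠(MZ, ZS) = 90.00° ✓; |ZS| = 19.40 ✓; ∠ZSF = 104.4° ✓; |SF| = 25.80 ✓; ∠(SF, FD) = 90.00° ✓; |FD| = 13.00 ✓; ∠FDW = 131.0° ✓; |DW| = 25.30 ✗.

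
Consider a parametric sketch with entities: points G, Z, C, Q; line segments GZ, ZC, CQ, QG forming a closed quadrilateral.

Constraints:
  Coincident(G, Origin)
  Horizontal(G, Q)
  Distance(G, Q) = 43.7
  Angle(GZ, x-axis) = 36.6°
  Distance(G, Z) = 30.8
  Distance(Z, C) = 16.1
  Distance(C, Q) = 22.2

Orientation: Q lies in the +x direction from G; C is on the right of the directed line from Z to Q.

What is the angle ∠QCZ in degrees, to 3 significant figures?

85.6°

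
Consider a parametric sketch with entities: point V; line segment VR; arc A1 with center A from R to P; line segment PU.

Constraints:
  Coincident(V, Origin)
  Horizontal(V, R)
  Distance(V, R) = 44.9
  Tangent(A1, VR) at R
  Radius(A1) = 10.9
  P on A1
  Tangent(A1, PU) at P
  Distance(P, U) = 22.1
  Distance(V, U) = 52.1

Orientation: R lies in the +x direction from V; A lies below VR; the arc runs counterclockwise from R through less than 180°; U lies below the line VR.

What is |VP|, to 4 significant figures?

36.67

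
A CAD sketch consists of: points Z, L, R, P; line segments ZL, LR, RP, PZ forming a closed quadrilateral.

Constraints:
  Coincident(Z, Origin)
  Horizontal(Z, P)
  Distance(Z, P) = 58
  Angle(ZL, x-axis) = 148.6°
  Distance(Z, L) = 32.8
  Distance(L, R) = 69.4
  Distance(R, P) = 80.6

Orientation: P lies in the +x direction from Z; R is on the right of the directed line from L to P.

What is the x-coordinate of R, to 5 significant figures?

-6.1586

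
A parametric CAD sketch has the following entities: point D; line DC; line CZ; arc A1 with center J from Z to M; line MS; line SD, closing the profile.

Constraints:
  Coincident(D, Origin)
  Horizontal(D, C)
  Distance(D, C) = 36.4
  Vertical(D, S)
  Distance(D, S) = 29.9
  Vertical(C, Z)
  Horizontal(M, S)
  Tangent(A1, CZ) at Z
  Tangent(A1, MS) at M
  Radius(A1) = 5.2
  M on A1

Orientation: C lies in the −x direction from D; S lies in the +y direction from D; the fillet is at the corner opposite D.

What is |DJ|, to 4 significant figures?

39.79

D is at the origin; D and C share the same y with |DC| = 36.4 and C on the −x side, so C = (-36.40, 0.000). DS is vertical with |DS| = 29.9 and S on the +y side, so S = (0.000, 29.90). The virtual corner opposite D is at (-36.40, 29.90). Tangency of A1 to CZ means the radius JZ is perpendicular to CZ and the tangent condition forces JM to be normal to MS, with radius 5.2, so the center J sits 5.2 in from both sides at J = (-31.20, 24.70). Then |DJ| = |J − D| = 39.79.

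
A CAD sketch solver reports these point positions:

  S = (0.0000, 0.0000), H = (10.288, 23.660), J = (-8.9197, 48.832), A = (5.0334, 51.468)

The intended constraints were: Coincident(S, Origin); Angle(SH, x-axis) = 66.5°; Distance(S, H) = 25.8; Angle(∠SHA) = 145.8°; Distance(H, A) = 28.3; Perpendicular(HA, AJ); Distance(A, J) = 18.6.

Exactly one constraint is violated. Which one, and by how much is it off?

Distance(A, J) = 18.6 — off by 4.40.

S = (0.00, 0.00) ✓; SH at 66.50° ✓; |SH| = 25.80 ✓; ∠SHA = 145.8° ✓; |HA| = 28.30 ✓; ∠(HA, AJ) = 90.00° ✓; |AJ| = 14.20 ✗.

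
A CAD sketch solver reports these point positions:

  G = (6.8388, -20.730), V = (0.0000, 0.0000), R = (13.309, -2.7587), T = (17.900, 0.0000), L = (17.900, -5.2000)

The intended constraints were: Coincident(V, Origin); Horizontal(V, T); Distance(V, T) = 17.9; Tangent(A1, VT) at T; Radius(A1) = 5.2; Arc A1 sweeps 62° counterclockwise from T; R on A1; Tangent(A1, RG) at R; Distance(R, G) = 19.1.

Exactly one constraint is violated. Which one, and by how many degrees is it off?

Tangent(A1, RG) at R — off by 8.20°.

V = (0.00, 0.00) ✓; V.y = 0.00, T.y = 0.00 ✓; |VT| = 17.90 ✓; ∠(LT, TV) = 90.00° ✓; |LT| = 5.200 ✓; bearing(L→R) − bearing(L→T) = 62.00° ✓; |LR| = 5.200 ✓; ∠(LR, RG) = 81.80° ✗; |RG| = 19.10 ✓.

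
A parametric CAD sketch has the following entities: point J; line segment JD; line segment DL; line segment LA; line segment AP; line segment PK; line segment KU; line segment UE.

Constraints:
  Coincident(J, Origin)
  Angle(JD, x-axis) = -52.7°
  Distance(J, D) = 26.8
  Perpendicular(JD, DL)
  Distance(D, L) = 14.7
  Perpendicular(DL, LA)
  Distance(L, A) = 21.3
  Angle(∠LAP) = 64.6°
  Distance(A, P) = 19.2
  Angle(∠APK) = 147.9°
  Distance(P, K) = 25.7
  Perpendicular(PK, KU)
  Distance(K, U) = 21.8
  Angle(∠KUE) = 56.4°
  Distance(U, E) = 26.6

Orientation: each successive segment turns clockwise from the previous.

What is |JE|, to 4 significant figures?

20.58

J is at the origin; JD runs at -52.7° with length 26.8, so D = (16.24, -21.32). JD ⟂ DL, so DL runs at -142.7°; with |DL| = 14.7, L = (4.547, -30.23). DL is perpendicular to LA, so LA runs at 127.3°; with |LA| = 21.3, A = (-8.361, -13.28). ∠LAP = 64.6° gives AP at 11.90° from the x-axis; with |AP| = 19.2, P = (10.43, -9.324). ∠APK = 147.9° gives PK at -20.20° from the x-axis; with |PK| = 25.7, K = (34.55, -18.20). PK ⟂ KU, so KU runs at -110.2°; with |KU| = 21.8, U = (27.02, -38.66). ∠KUE = 56.4° gives UE at 126.2° from the x-axis; with |UE| = 26.6, E = (11.31, -17.19). Then |JE| = |E − J| = 20.58.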